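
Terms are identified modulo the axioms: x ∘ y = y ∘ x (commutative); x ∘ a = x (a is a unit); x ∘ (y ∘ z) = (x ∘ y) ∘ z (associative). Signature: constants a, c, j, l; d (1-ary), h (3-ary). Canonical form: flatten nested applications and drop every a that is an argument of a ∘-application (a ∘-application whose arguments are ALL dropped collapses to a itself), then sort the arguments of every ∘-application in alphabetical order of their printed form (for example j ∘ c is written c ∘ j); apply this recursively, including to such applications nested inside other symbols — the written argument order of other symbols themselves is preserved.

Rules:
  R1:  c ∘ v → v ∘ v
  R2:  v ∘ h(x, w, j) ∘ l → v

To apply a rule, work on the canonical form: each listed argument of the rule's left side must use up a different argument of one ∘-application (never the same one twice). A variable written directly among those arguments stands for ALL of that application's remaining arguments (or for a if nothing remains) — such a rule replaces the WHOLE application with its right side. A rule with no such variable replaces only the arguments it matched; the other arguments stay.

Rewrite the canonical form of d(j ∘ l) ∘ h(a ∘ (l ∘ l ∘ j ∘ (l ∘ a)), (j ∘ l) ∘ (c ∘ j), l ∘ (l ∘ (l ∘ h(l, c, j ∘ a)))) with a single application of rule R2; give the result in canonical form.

Answer: d(j ∘ l) ∘ h(j ∘ l ∘ l ∘ l, c ∘ j ∘ j ∘ l, l ∘ l)

Derivation:
Canonical form:  d(j ∘ l) ∘ h(j ∘ l ∘ l ∘ l, c ∘ j ∘ j ∘ l, h(l, c, j) ∘ l ∘ l ∘ l)
Apply R2:  consuming h(l, c, j), l;  v := l ∘ l, w := c, x := l
Every leftover argument binds to the variable; the entire application is replaced.
Giving:  d(j ∘ l) ∘ h(j ∘ l ∘ l ∘ l, c ∘ j ∘ j ∘ l, l ∘ l)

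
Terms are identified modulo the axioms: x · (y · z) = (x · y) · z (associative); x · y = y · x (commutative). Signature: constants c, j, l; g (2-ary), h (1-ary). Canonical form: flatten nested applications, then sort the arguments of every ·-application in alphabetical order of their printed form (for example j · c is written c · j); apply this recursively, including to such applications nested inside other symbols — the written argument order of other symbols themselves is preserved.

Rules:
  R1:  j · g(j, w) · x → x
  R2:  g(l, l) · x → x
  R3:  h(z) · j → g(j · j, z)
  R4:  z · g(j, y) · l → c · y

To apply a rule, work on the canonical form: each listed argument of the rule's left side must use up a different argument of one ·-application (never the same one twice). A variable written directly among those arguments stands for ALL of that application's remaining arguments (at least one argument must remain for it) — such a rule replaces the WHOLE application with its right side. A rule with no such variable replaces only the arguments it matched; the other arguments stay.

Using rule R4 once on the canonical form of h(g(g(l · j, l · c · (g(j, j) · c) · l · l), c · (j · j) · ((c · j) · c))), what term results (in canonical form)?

Answer: h(g(g(j · l, c · j), c · c · c · j · j · j))

Derivation:
Canonical form:  h(g(g(j · l, c · c · g(j, j) · l · l · l), c · c · c · j · j · j))
R4 matches:  uses g(j, j), l;  y := j, z := c · c · l · l
Every leftover argument binds to the variable; the entire application is replaced.
Giving:  h(g(g(j · l, c · j), c · c · c · j · j · j))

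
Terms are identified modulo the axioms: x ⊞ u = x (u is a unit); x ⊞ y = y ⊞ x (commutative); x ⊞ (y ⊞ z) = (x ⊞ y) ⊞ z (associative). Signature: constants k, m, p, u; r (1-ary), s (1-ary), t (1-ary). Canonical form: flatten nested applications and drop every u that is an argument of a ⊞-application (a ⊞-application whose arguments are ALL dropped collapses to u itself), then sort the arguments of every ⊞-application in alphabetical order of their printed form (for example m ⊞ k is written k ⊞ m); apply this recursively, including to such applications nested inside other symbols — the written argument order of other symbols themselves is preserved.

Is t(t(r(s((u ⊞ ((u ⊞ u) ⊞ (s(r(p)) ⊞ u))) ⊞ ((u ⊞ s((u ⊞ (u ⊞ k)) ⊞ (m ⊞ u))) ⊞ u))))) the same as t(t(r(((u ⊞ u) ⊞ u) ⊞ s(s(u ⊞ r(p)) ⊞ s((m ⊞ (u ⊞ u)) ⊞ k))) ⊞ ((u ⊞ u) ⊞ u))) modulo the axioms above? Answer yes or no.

Left:  t(t(r(s((u ⊞ ((u ⊞ u) ⊞ (s(r(p)) ⊞ u))) ⊞ ((u ⊞ s((u ⊞ (u ⊞ k)) ⊞ (m ⊞ u))) ⊞ u)))))
  Descend into:  (u ⊞ ((u ⊞ u) ⊞ (s(r(p)) ⊞ u))) ⊞ ((u ⊞ s((u ⊞ (u ⊞ k)) ⊞ (m ⊞ u))) ⊞ u)
  Merge nested applications:  u ⊞ u ⊞ u ⊞ s(r(p)) ⊞ u ⊞ u ⊞ s((u ⊞ (u ⊞ k)) ⊞ (m ⊞ u)) ⊞ u
  Simplify inside:  s((u ⊞ (u ⊞ k)) ⊞ (m ⊞ u))  →  s(k ⊞ m)
  Unit:  drop u (×6)
  Order the arguments:  s(k ⊞ m) ⊞ s(r(p))
  Put back:  t(t(r(s(s(k ⊞ m) ⊞ s(r(p))))))
Right:  t(t(r(((u ⊞ u) ⊞ u) ⊞ s(s(u ⊞ r(p)) ⊞ s((m ⊞ (u ⊞ u)) ⊞ k))) ⊞ ((u ⊞ u) ⊞ u)))
  Descend into:  r(((u ⊞ u) ⊞ u) ⊞ s(s(u ⊞ r(p)) ⊞ s((m ⊞ (u ⊞ u)) ⊞ k))) ⊞ ((u ⊞ u) ⊞ u)
  Flatten:  r(((u ⊞ u) ⊞ u) ⊞ s(s(u ⊞ r(p)) ⊞ s((m ⊞ (u ⊞ u)) ⊞ k))) ⊞ u ⊞ u ⊞ u
  Inside:  r(((u ⊞ u) ⊞ u) ⊞ s(s(u ⊞ r(p)) ⊞ s((m ⊞ (u ⊞ u)) ⊞ k)))  →  r(s(s(k ⊞ m) ⊞ s(r(p))))
  Unit:  drop u (×3)
  Sort:  r(s(s(k ⊞ m) ⊞ s(r(p))))
  Put back:  t(t(r(s(s(k ⊞ m) ⊞ s(r(p))))))

Answer: yes — both canonical forms are t(t(r(s(s(k ⊞ m) ⊞ s(r(p))))))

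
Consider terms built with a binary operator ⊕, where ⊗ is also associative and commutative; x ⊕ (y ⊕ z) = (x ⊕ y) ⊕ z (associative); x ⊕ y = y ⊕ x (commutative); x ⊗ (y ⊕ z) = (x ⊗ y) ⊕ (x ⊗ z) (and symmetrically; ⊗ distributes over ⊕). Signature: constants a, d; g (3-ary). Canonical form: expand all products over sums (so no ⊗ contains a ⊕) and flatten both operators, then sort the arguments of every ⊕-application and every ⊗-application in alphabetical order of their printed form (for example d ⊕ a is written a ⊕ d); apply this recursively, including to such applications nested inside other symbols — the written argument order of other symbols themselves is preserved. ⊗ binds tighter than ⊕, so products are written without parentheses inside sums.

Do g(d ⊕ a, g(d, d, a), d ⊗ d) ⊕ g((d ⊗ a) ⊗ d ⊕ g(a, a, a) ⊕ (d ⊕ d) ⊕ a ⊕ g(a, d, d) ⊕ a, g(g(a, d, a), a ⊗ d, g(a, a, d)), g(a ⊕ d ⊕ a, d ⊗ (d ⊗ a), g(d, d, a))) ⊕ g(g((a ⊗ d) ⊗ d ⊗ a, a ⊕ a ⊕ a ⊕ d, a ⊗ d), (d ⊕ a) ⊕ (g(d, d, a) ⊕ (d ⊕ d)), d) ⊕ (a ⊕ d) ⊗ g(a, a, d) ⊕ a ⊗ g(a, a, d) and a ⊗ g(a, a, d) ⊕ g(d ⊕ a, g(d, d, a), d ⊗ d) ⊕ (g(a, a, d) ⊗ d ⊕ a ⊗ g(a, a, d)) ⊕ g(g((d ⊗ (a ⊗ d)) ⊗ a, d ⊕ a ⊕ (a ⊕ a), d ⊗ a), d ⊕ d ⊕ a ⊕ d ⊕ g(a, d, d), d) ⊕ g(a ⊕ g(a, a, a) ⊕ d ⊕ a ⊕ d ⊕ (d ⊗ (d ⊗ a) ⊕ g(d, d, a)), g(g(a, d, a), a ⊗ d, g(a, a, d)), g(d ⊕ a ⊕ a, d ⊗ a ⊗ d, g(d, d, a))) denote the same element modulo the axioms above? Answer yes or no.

Left:  g(d ⊕ a, g(d, d, a), d ⊗ d) ⊕ g((d ⊗ a) ⊗ d ⊕ g(a, a, a) ⊕ (d ⊕ d) ⊕ a ⊕ g(a, d, d) ⊕ a, g(g(a, d, a), a ⊗ d, g(a, a, d)), g(a ⊕ d ⊕ a, d ⊗ (d ⊗ a), g(d, d, a))) ⊕ g(g((a ⊗ d) ⊗ d ⊗ a, a ⊕ a ⊕ a ⊕ d, a ⊗ d), (d ⊕ a) ⊕ (g(d, d, a) ⊕ (d ⊕ d)), d) ⊕ (a ⊕ d) ⊗ g(a, a, d) ⊕ a ⊗ g(a, a, d)
  Distribute:  g(a ⊕ d, g(d, d, a), d ⊗ d) ⊕ g(a ⊕ a ⊕ a ⊗ d ⊗ d ⊕ d ⊕ d ⊕ g(a, a, a) ⊕ g(a, d, d), g(g(a, d, a), a ⊗ d, g(a, a, d)), g(a ⊕ a ⊕ d, a ⊗ d ⊗ d, g(d, d, a))) ⊕ g(g(a ⊗ a ⊗ d ⊗ d, a ⊕ a ⊕ a ⊕ d, a ⊗ d), a ⊕ d ⊕ d ⊕ d ⊕ g(d, d, a), d) ⊕ a ⊗ g(a, a, d) ⊕ d ⊗ g(a, a, d) ⊕ a ⊗ g(a, a, d)
  Sort arguments:  a ⊗ g(a, a, d) ⊕ a ⊗ g(a, a, d) ⊕ d ⊗ g(a, a, d) ⊕ g(a ⊕ a ⊕ a ⊗ d ⊗ d ⊕ d ⊕ d ⊕ g(a, a, a) ⊕ g(a, d, d), g(g(a, d, a), a ⊗ d, g(a, a, d)), g(a ⊕ a ⊕ d, a ⊗ d ⊗ d, g(d, d, a))) ⊕ g(a ⊕ d, g(d, d, a), d ⊗ d) ⊕ g(g(a ⊗ a ⊗ d ⊗ d, a ⊕ a ⊕ a ⊕ d, a ⊗ d), a ⊕ d ⊕ d ⊕ d ⊕ g(d, d, a), d)
Right:  a ⊗ g(a, a, d) ⊕ g(d ⊕ a, g(d, d, a), d ⊗ d) ⊕ (g(a, a, d) ⊗ d ⊕ a ⊗ g(a, a, d)) ⊕ g(g((d ⊗ (a ⊗ d)) ⊗ a, d ⊕ a ⊕ (a ⊕ a), d ⊗ a), d ⊕ d ⊕ a ⊕ d ⊕ g(a, d, d), d) ⊕ g(a ⊕ g(a, a, a) ⊕ d ⊕ a ⊕ d ⊕ (d ⊗ (d ⊗ a) ⊕ g(d, d, a)), g(g(a, d, a), a ⊗ d, g(a, a, d)), g(d ⊕ a ⊕ a, d ⊗ a ⊗ d, g(d, d, a)))
  Un-nest:  a ⊗ g(a, a, d) ⊕ g(a ⊕ d, g(d, d, a), d ⊗ d) ⊕ d ⊗ g(a, a, d) ⊕ a ⊗ g(a, a, d) ⊕ g(g(a ⊗ a ⊗ d ⊗ d, a ⊕ a ⊕ a ⊕ d, a ⊗ d), a ⊕ d ⊕ d ⊕ d ⊕ g(a, d, d), d) ⊕ g(a ⊕ a ⊕ a ⊗ d ⊗ d ⊕ d ⊕ d ⊕ g(a, a, a) ⊕ g(d, d, a), g(g(a, d, a), a ⊗ d, g(a, a, d)), g(a ⊕ a ⊕ d, a ⊗ d ⊗ d, g(d, d, a)))
  Order the arguments:  a ⊗ g(a, a, d) ⊕ a ⊗ g(a, a, d) ⊕ d ⊗ g(a, a, d) ⊕ g(a ⊕ a ⊕ a ⊗ d ⊗ d ⊕ d ⊕ d ⊕ g(a, a, a) ⊕ g(d, d, a), g(g(a, d, a), a ⊗ d, g(a, a, d)), g(a ⊕ a ⊕ d, a ⊗ d ⊗ d, g(d, d, a))) ⊕ g(a ⊕ d, g(d, d, a), d ⊗ d) ⊕ g(g(a ⊗ a ⊗ d ⊗ d, a ⊕ a ⊕ a ⊕ d, a ⊗ d), a ⊕ d ⊕ d ⊕ d ⊕ g(a, d, d), d)

Answer: no — a ⊗ g(a, a, d) ⊕ a ⊗ g(a, a, d) ⊕ d ⊗ g(a, a, d) ⊕ g(a ⊕ a ⊕ a ⊗ d ⊗ d ⊕ d ⊕ d ⊕ g(a, a, a) ⊕ g(a, d, d), g(g(a, d, a), a ⊗ d, g(a, a, d)), g(a ⊕ a ⊕ d, a ⊗ d ⊗ d, g(d, d, a))) ⊕ g(a ⊕ d, g(d, d, a), d ⊗ d) ⊕ g(g(a ⊗ a ⊗ d ⊗ d, a ⊕ a ⊕ a ⊕ d, a ⊗ d), a ⊕ d ⊕ d ⊕ d ⊕ g(d, d, a), d) vs a ⊗ g(a, a, d) ⊕ a ⊗ g(a, a, d) ⊕ d ⊗ g(a, a, d) ⊕ g(a ⊕ a ⊕ a ⊗ d ⊗ d ⊕ d ⊕ d ⊕ g(a, a, a) ⊕ g(d, d, a), g(g(a, d, a), a ⊗ d, g(a, a, d)), g(a ⊕ a ⊕ d, a ⊗ d ⊗ d, g(d, d, a))) ⊕ g(a ⊕ d, g(d, d, a), d ⊗ d) ⊕ g(g(a ⊗ a ⊗ d ⊗ d, a ⊕ a ⊕ a ⊕ d, a ⊗ d), a ⊕ d ⊕ d ⊕ d ⊕ g(a, d, d), d)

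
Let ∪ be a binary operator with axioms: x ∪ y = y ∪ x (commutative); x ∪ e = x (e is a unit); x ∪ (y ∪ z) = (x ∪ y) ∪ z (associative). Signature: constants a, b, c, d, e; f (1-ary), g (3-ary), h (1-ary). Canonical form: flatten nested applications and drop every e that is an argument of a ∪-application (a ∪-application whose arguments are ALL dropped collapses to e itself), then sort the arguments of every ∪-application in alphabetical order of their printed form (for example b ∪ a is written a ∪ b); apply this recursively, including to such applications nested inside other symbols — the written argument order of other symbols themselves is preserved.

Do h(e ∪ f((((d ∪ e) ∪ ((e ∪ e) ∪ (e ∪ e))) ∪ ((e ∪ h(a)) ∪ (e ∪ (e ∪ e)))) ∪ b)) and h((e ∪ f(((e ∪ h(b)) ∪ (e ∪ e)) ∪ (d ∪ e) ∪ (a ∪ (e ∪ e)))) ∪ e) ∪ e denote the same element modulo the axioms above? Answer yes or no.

Answer: no — h(f(b ∪ d ∪ h(a))) vs h(f(a ∪ d ∪ h(b)))

Derivation:
Left:  h(e ∪ f((((d ∪ e) ∪ ((e ∪ e) ∪ (e ∪ e))) ∪ ((e ∪ h(a)) ∪ (e ∪ (e ∪ e)))) ∪ b))
  Descend into:  e ∪ f((((d ∪ e) ∪ ((e ∪ e) ∪ (e ∪ e))) ∪ ((e ∪ h(a)) ∪ (e ∪ (e ∪ e)))) ∪ b)
  Inside:  f((((d ∪ e) ∪ ((e ∪ e) ∪ (e ∪ e))) ∪ ((e ∪ h(a)) ∪ (e ∪ (e ∪ e)))) ∪ b)  →  f(b ∪ d ∪ h(a))
  Units out:  drop e
  Sort arguments:  f(b ∪ d ∪ h(a))
  Put back:  h(f(b ∪ d ∪ h(a)))
Right:  h((e ∪ f(((e ∪ h(b)) ∪ (e ∪ e)) ∪ (d ∪ e) ∪ (a ∪ (e ∪ e)))) ∪ e) ∪ e
  Canonicalize subterm:  h((e ∪ f(((e ∪ h(b)) ∪ (e ∪ e)) ∪ (d ∪ e) ∪ (a ∪ (e ∪ e)))) ∪ e)  →  h(f(a ∪ d ∪ h(b)))
  Drop the unit:  drop e
  Sort arguments:  h(f(a ∪ d ∪ h(b)))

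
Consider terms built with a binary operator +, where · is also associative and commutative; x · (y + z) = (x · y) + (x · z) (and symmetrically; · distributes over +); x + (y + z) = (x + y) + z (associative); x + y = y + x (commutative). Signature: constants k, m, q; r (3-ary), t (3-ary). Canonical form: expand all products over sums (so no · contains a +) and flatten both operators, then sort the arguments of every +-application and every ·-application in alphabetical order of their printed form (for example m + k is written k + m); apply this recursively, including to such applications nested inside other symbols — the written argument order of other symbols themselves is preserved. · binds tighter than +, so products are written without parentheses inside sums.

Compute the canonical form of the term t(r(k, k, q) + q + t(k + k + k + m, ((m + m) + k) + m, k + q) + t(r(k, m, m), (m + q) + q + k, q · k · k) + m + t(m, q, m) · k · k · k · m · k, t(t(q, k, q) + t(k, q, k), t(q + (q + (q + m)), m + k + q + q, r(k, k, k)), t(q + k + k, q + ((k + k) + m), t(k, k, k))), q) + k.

Merge nested applications:  t(k · k · k · k · m · t(m, q, m) + m + q + r(k, k, q) + t(k + k + k + m, k + m + m + m, k + q) + t(r(k, m, m), k + m + q + q, k · k · q), t(t(k, q, k) + t(q, k, q), t(m + q + q + q, k + m + q + q, r(k, k, k)), t(k + k + q, k + k + m + q, t(k, k, k))), q) + k
Sort:  k + t(k · k · k · k · m · t(m, q, m) + m + q + r(k, k, q) + t(k + k + k + m, k + m + m + m, k + q) + t(r(k, m, m), k + m + q + q, k · k · q), t(t(k, q, k) + t(q, k, q), t(m + q + q + q, k + m + q + q, r(k, k, k)), t(k + k + q, k + k + m + q, t(k, k, k))), q)

Answer: k + t(k · k · k · k · m · t(m, q, m) + m + q + r(k, k, q) + t(k + k + k + m, k + m + m + m, k + q) + t(r(k, m, m), k + m + q + q, k · k · q), t(t(k, q, k) + t(q, k, q), t(m + q + q + q, k + m + q + q, r(k, k, k)), t(k + k + q, k + k + m + q, t(k, k, k))), q)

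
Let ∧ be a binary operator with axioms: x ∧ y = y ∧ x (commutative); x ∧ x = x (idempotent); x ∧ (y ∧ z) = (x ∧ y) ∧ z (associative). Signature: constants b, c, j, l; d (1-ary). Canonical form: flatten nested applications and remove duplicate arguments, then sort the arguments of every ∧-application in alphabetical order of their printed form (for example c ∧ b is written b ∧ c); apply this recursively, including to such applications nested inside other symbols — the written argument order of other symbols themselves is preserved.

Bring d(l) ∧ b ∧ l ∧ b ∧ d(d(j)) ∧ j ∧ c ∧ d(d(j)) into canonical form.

Idempotence:  drop duplicate b, d(d(j))
Sort arguments:  b ∧ c ∧ d(d(j)) ∧ d(l) ∧ j ∧ l

Answer: b ∧ c ∧ d(d(j)) ∧ d(l) ∧ j ∧ l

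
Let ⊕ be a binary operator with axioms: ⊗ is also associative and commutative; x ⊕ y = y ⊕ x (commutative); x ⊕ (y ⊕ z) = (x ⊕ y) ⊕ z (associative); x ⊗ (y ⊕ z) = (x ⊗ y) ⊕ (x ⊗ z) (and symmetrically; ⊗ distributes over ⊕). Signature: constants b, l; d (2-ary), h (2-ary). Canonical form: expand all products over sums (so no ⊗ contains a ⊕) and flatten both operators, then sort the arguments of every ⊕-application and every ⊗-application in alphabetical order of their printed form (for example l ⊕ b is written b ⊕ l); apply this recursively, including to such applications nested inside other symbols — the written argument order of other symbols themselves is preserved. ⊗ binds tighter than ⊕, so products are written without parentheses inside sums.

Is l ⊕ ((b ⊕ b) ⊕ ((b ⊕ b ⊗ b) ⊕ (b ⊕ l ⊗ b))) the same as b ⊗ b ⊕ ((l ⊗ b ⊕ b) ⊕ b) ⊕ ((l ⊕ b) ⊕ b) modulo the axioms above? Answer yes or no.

Left:  l ⊕ ((b ⊕ b) ⊕ ((b ⊕ b ⊗ b) ⊕ (b ⊕ l ⊗ b)))
  Flatten:  l ⊕ b ⊕ b ⊕ b ⊕ b ⊗ b ⊕ b ⊕ b ⊗ l
  Sort:  b ⊕ b ⊕ b ⊕ b ⊕ b ⊗ b ⊕ b ⊗ l ⊕ l
Right:  b ⊗ b ⊕ ((l ⊗ b ⊕ b) ⊕ b) ⊕ ((l ⊕ b) ⊕ b)
  Merge nested applications:  b ⊗ b ⊕ b ⊗ l ⊕ b ⊕ b ⊕ l ⊕ b ⊕ b
  Order the arguments:  b ⊕ b ⊕ b ⊕ b ⊕ b ⊗ b ⊕ b ⊗ l ⊕ l

Answer: yes — both canonical forms are b ⊕ b ⊕ b ⊕ b ⊕ b ⊗ b ⊕ b ⊗ l ⊕ l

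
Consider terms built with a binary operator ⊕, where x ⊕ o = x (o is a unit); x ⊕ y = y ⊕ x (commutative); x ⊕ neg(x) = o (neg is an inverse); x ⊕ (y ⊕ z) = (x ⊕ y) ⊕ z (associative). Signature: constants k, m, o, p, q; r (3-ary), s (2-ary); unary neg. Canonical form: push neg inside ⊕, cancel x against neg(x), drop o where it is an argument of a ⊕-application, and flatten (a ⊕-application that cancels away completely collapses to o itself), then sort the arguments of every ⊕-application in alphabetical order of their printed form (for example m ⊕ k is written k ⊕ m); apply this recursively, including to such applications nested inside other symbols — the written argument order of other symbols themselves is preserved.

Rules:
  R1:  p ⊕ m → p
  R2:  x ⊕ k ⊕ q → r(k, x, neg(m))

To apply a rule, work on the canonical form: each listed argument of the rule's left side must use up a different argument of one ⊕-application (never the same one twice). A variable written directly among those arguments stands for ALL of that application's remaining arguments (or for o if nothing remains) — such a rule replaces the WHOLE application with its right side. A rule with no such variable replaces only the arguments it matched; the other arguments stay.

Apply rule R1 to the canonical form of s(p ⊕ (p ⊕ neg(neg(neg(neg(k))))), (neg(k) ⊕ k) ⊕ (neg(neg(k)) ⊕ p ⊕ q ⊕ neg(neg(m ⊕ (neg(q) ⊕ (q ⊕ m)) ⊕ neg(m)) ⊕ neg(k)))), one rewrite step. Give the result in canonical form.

Canonical form:  s(k ⊕ p ⊕ p, k ⊕ k ⊕ m ⊕ p ⊕ q)
Apply R1:  consuming m, p
Result:  s(k ⊕ p ⊕ p, k ⊕ k ⊕ p ⊕ q)

Answer: s(k ⊕ p ⊕ p, k ⊕ k ⊕ p ⊕ q)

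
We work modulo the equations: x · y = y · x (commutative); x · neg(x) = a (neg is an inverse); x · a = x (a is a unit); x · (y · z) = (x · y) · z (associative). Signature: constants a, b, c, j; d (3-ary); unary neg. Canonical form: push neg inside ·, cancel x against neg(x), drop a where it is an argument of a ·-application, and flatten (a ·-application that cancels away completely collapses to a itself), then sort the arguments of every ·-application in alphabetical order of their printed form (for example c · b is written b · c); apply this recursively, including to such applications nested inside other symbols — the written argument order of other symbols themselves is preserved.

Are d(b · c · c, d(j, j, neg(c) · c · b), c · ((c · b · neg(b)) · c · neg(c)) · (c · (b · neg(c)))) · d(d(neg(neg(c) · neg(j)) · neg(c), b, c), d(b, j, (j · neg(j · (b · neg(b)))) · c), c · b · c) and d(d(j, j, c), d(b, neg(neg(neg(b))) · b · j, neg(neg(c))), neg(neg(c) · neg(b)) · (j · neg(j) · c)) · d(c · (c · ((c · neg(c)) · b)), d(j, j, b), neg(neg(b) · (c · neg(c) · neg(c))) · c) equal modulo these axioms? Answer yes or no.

Answer: no — d(b · c · c, d(j, j, b), b · c · c) · d(d(j, b, c), d(b, j, c), b · c · c) vs d(b · c · c, d(j, j, b), b · c · c) · d(d(j, j, c), d(b, j, c), b · c · c)

Derivation:
Left:  d(b · c · c, d(j, j, neg(c) · c · b), c · ((c · b · neg(b)) · c · neg(c)) · (c · (b · neg(c)))) · d(d(neg(neg(c) · neg(j)) · neg(c), b, c), d(b, j, (j · neg(j · (b · neg(b)))) · c), c · b · c)
  Push neg inside:  distribute neg over · and collapse double neg
  Combine occurrences:  d(b · c · c, d(j, j, b), b · c · c) · d(d(j, b, c), d(b, j, c), b · c · c)
Right:  d(d(j, j, c), d(b, neg(neg(neg(b))) · b · j, neg(neg(c))), neg(neg(c) · neg(b)) · (j · neg(j) · c)) · d(c · (c · ((c · neg(c)) · b)), d(j, j, b), neg(neg(b) · (c · neg(c) · neg(c))) · c)
  Push neg inside:  distribute neg over · and collapse double neg
  Collect:  d(d(j, j, c), d(b, j, c), b · c · c) · d(b · c · c, d(j, j, b), b · c · c)
  Sort arguments:  d(b · c · c, d(j, j, b), b · c · c) · d(d(j, j, c), d(b, j, c), b · c · c)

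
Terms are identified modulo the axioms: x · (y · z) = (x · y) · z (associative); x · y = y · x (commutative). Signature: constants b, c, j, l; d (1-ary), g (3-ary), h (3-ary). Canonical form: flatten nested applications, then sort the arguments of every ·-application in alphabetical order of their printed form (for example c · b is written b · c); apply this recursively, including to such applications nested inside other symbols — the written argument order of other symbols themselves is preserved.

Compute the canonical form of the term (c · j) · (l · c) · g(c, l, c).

Un-nest:  c · j · l · c · g(c, l, c)
Sort:  c · c · g(c, l, c) · j · l

Answer: c · c · g(c, l, c) · j · l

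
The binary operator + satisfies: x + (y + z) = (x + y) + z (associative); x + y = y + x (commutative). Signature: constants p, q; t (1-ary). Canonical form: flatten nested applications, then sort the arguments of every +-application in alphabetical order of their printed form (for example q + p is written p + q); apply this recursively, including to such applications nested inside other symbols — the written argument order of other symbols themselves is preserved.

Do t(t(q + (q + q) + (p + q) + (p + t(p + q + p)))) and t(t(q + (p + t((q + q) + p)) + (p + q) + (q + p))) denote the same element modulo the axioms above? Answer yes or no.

Answer: no — t(t(p + p + q + q + q + q + t(p + p + q))) vs t(t(p + p + p + q + q + q + t(p + q + q)))

Derivation:
Left:  t(t(q + (q + q) + (p + q) + (p + t(p + q + p))))
  Work inside:  q + (q + q) + (p + q) + (p + t(p + q + p))
  Un-nest:  q + q + q + p + q + p + t(p + q + p)
  Canonicalize subterm:  t(p + q + p)  →  t(p + p + q)
  Order the arguments:  p + p + q + q + q + q + t(p + p + q)
  Reassemble:  t(t(p + p + q + q + q + q + t(p + p + q)))
Right:  t(t(q + (p + t((q + q) + p)) + (p + q) + (q + p)))
  Work inside:  q + (p + t((q + q) + p)) + (p + q) + (q + p)
  Flatten:  q + p + t((q + q) + p) + p + q + q + p
  Simplify inside:  t((q + q) + p)  →  t(p + q + q)
  Order the arguments:  p + p + p + q + q + q + t(p + q + q)
  Rebuild:  t(t(p + p + p + q + q + q + t(p + q + q)))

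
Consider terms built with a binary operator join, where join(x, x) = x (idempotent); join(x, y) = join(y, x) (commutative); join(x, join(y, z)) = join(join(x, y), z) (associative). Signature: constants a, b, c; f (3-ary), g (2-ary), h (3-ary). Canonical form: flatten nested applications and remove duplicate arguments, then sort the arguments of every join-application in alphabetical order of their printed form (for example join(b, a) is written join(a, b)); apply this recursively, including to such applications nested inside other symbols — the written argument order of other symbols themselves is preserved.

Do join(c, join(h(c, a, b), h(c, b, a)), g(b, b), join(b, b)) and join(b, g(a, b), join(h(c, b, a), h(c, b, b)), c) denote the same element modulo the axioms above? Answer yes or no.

Left:  join(c, join(h(c, a, b), h(c, b, a)), g(b, b), join(b, b))
  Un-nest:  join(c, h(c, a, b), h(c, b, a), g(b, b), b, b)
  Idempotence:  drop duplicate b
  Sort:  join(b, c, g(b, b), h(c, a, b), h(c, b, a))
Right:  join(b, g(a, b), join(h(c, b, a), h(c, b, b)), c)
  Flatten:  join(b, g(a, b), h(c, b, a), h(c, b, b), c)
  Sort:  join(b, c, g(a, b), h(c, b, a), h(c, b, b))

Answer: no — join(b, c, g(b, b), h(c, a, b), h(c, b, a)) vs join(b, c, g(a, b), h(c, b, a), h(c, b, b))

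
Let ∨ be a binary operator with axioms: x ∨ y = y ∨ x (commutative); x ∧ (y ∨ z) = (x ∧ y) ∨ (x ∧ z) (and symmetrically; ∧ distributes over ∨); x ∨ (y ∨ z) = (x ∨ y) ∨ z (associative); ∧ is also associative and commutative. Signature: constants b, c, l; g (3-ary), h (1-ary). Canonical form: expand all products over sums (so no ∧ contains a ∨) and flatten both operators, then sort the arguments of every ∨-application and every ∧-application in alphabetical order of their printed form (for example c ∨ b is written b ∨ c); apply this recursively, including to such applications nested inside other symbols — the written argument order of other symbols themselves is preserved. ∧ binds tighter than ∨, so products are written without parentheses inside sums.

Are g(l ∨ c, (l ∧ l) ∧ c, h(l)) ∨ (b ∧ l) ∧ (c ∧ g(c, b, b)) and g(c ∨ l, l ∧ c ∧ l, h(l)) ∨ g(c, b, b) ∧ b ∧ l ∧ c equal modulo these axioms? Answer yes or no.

Answer: yes — both canonical forms are b ∧ c ∧ g(c, b, b) ∧ l ∨ g(c ∨ l, c ∧ l ∧ l, h(l))

Derivation:
Left:  g(l ∨ c, (l ∧ l) ∧ c, h(l)) ∨ (b ∧ l) ∧ (c ∧ g(c, b, b))
  Merge nested applications:  g(c ∨ l, c ∧ l ∧ l, h(l)) ∨ b ∧ c ∧ g(c, b, b) ∧ l
  Order the arguments:  b ∧ c ∧ g(c, b, b) ∧ l ∨ g(c ∨ l, c ∧ l ∧ l, h(l))
Right:  g(c ∨ l, l ∧ c ∧ l, h(l)) ∨ g(c, b, b) ∧ b ∧ l ∧ c
  Un-nest:  g(c ∨ l, c ∧ l ∧ l, h(l)) ∨ b ∧ c ∧ g(c, b, b) ∧ l
  Sort arguments:  b ∧ c ∧ g(c, b, b) ∧ l ∨ g(c ∨ l, c ∧ l ∧ l, h(l))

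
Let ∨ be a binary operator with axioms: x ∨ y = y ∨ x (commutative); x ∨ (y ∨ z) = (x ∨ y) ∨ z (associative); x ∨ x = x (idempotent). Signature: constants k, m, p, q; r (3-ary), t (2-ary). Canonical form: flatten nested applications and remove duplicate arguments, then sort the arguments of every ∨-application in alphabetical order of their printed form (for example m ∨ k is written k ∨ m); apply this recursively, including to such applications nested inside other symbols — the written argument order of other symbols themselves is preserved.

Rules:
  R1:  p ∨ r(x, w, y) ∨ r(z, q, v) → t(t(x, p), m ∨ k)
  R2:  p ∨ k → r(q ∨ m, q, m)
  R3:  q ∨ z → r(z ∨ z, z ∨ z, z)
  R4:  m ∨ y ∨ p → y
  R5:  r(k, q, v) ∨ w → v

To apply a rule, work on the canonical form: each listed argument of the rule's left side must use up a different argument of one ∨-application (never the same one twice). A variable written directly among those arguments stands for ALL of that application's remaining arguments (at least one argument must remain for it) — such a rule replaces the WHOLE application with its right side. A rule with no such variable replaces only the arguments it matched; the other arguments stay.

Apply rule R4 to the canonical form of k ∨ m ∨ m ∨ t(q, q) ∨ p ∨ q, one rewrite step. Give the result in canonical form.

Canonical form:  k ∨ m ∨ p ∨ q ∨ t(q, q)
Apply R4:  consuming m, p;  y := k ∨ q ∨ t(q, q)
Every leftover argument binds to the variable; the entire application is replaced.
Giving:  k ∨ q ∨ t(q, q)

Answer: k ∨ q ∨ t(q, q)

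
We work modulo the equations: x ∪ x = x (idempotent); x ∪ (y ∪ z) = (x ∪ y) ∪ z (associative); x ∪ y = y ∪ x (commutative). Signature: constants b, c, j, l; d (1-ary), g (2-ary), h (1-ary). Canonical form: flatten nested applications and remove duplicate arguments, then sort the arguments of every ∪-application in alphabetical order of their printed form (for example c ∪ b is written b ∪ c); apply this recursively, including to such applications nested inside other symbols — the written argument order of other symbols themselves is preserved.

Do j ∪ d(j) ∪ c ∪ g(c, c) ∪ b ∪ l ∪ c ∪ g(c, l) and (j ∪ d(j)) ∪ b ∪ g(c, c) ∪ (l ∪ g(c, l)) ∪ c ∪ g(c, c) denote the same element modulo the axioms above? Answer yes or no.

Answer: yes — both canonical forms are b ∪ c ∪ d(j) ∪ g(c, c) ∪ g(c, l) ∪ j ∪ l

Derivation:
Left:  j ∪ d(j) ∪ c ∪ g(c, c) ∪ b ∪ l ∪ c ∪ g(c, l)
  Drop duplicates:  drop duplicate c
  Order the arguments:  b ∪ c ∪ d(j) ∪ g(c, c) ∪ g(c, l) ∪ j ∪ l
Right:  (j ∪ d(j)) ∪ b ∪ g(c, c) ∪ (l ∪ g(c, l)) ∪ c ∪ g(c, c)
  Un-nest:  j ∪ d(j) ∪ b ∪ g(c, c) ∪ l ∪ g(c, l) ∪ c ∪ g(c, c)
  Deduplicate:  drop duplicate g(c, c)
  Sort arguments:  b ∪ c ∪ d(j) ∪ g(c, c) ∪ g(c, l) ∪ j ∪ l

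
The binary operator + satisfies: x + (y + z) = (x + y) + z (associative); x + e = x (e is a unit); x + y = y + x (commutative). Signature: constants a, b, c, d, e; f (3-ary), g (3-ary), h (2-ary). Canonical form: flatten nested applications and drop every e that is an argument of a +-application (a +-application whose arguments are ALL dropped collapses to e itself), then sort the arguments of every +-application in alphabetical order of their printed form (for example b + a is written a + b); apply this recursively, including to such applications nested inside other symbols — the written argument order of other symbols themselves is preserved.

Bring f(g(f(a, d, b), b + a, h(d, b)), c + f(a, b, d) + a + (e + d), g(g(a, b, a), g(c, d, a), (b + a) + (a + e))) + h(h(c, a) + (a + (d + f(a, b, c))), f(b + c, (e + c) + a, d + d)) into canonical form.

Inside:  f(g(f(a, d, b), b + a, h(d, b)), c + f(a, b, d) + a + (e + d), g(g(a, b, a), g(c, d, a), (b + a) + (a + e)))  →  f(g(f(a, d, b), a + b, h(d, b)), a + c + d + f(a, b, d), g(g(a, b, a), g(c, d, a), a + a + b))
Inside:  h(h(c, a) + (a + (d + f(a, b, c))), f(b + c, (e + c) + a, d + d))  →  h(a + d + f(a, b, c) + h(c, a), f(b + c, a + c, d + d))
Sort:  f(g(f(a, d, b), a + b, h(d, b)), a + c + d + f(a, b, d), g(g(a, b, a), g(c, d, a), a + a + b)) + h(a + d + f(a, b, c) + h(c, a), f(b + c, a + c, d + d))

Answer: f(g(f(a, d, b), a + b, h(d, b)), a + c + d + f(a, b, d), g(g(a, b, a), g(c, d, a), a + a + b)) + h(a + d + f(a, b, c) + h(c, a), f(b + c, a + c, d + d))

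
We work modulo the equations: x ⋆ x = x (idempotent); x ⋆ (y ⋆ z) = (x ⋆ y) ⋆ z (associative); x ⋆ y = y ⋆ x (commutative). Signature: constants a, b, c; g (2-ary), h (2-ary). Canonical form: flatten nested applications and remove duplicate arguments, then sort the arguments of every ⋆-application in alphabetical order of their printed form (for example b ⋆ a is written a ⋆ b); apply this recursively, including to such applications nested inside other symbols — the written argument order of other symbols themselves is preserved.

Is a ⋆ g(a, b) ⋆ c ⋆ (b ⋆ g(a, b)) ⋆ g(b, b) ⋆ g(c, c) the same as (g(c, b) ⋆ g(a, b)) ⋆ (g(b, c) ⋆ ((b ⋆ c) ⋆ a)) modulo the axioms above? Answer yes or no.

Left:  a ⋆ g(a, b) ⋆ c ⋆ (b ⋆ g(a, b)) ⋆ g(b, b) ⋆ g(c, c)
  Merge nested applications:  a ⋆ g(a, b) ⋆ c ⋆ b ⋆ g(a, b) ⋆ g(b, b) ⋆ g(c, c)
  Deduplicate:  drop duplicate g(a, b)
  Order the arguments:  a ⋆ b ⋆ c ⋆ g(a, b) ⋆ g(b, b) ⋆ g(c, c)
Right:  (g(c, b) ⋆ g(a, b)) ⋆ (g(b, c) ⋆ ((b ⋆ c) ⋆ a))
  Merge nested applications:  g(c, b) ⋆ g(a, b) ⋆ g(b, c) ⋆ b ⋆ c ⋆ a
  Order the arguments:  a ⋆ b ⋆ c ⋆ g(a, b) ⋆ g(b, c) ⋆ g(c, b)

Answer: no — a ⋆ b ⋆ c ⋆ g(a, b) ⋆ g(b, b) ⋆ g(c, c) vs a ⋆ b ⋆ c ⋆ g(a, b) ⋆ g(b, c) ⋆ g(c, b)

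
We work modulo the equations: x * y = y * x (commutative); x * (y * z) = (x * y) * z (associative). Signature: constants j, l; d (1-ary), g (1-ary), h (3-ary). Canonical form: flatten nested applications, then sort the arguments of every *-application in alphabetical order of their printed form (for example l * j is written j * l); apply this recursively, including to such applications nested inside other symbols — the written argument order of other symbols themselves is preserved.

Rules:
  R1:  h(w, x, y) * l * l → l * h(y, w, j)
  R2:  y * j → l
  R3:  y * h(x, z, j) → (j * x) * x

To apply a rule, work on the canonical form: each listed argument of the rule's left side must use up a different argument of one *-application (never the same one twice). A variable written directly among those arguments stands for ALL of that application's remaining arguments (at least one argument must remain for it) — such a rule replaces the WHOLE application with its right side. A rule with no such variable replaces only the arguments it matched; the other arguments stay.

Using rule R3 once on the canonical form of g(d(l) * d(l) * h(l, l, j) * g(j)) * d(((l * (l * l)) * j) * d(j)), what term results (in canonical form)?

Canonical form:  d(d(j) * j * l * l * l) * g(d(l) * d(l) * g(j) * h(l, l, j))
Apply R3:  consuming h(l, l, j);  x := l, y := d(l) * d(l) * g(j), z := l
Every leftover argument binds to the variable; the entire application is replaced.
New term:  d(d(j) * j * l * l * l) * g(j * l * l)

Answer: d(d(j) * j * l * l * l) * g(j * l * l)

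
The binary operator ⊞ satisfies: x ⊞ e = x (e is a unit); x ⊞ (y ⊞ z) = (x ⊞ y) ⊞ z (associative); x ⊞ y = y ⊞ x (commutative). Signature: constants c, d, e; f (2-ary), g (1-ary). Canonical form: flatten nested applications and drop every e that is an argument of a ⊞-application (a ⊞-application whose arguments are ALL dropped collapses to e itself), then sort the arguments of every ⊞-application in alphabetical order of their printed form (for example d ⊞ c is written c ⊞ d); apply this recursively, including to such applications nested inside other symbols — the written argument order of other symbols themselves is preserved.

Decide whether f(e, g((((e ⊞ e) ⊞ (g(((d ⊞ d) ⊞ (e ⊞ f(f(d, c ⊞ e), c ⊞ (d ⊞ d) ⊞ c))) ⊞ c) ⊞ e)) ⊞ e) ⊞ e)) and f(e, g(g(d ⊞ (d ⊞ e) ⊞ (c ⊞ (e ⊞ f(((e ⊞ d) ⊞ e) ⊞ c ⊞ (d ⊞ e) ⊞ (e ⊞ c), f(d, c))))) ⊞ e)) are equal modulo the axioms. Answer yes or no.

Left:  f(e, g((((e ⊞ e) ⊞ (g(((d ⊞ d) ⊞ (e ⊞ f(f(d, c ⊞ e), c ⊞ (d ⊞ d) ⊞ c))) ⊞ c) ⊞ e)) ⊞ e) ⊞ e))
  Focus inside:  (((e ⊞ e) ⊞ (g(((d ⊞ d) ⊞ (e ⊞ f(f(d, c ⊞ e), c ⊞ (d ⊞ d) ⊞ c))) ⊞ c) ⊞ e)) ⊞ e) ⊞ e
  Un-nest:  e ⊞ e ⊞ g(((d ⊞ d) ⊞ (e ⊞ f(f(d, c ⊞ e), c ⊞ (d ⊞ d) ⊞ c))) ⊞ c) ⊞ e ⊞ e ⊞ e
  Inside:  g(((d ⊞ d) ⊞ (e ⊞ f(f(d, c ⊞ e), c ⊞ (d ⊞ d) ⊞ c))) ⊞ c)  →  g(c ⊞ d ⊞ d ⊞ f(f(d, c), c ⊞ c ⊞ d ⊞ d))
  Unit:  drop e (×5)
  Sort:  g(c ⊞ d ⊞ d ⊞ f(f(d, c), c ⊞ c ⊞ d ⊞ d))
  Put back:  f(e, g(g(c ⊞ d ⊞ d ⊞ f(f(d, c), c ⊞ c ⊞ d ⊞ d))))
Right:  f(e, g(g(d ⊞ (d ⊞ e) ⊞ (c ⊞ (e ⊞ f(((e ⊞ d) ⊞ e) ⊞ c ⊞ (d ⊞ e) ⊞ (e ⊞ c), f(d, c))))) ⊞ e))
  Descend into:  g(d ⊞ (d ⊞ e) ⊞ (c ⊞ (e ⊞ f(((e ⊞ d) ⊞ e) ⊞ c ⊞ (d ⊞ e) ⊞ (e ⊞ c), f(d, c))))) ⊞ e
  Canonicalize subterm:  g(d ⊞ (d ⊞ e) ⊞ (c ⊞ (e ⊞ f(((e ⊞ d) ⊞ e) ⊞ c ⊞ (d ⊞ e) ⊞ (e ⊞ c), f(d, c)))))  →  g(c ⊞ d ⊞ d ⊞ f(c ⊞ c ⊞ d ⊞ d, f(d, c)))
  Unit:  drop e
  Sort:  g(c ⊞ d ⊞ d ⊞ f(c ⊞ c ⊞ d ⊞ d, f(d, c)))
  Reassemble:  f(e, g(g(c ⊞ d ⊞ d ⊞ f(c ⊞ c ⊞ d ⊞ d, f(d, c)))))

Answer: no — f(e, g(g(c ⊞ d ⊞ d ⊞ f(f(d, c), c ⊞ c ⊞ d ⊞ d)))) vs f(e, g(g(c ⊞ d ⊞ d ⊞ f(c ⊞ c ⊞ d ⊞ d, f(d, c)))))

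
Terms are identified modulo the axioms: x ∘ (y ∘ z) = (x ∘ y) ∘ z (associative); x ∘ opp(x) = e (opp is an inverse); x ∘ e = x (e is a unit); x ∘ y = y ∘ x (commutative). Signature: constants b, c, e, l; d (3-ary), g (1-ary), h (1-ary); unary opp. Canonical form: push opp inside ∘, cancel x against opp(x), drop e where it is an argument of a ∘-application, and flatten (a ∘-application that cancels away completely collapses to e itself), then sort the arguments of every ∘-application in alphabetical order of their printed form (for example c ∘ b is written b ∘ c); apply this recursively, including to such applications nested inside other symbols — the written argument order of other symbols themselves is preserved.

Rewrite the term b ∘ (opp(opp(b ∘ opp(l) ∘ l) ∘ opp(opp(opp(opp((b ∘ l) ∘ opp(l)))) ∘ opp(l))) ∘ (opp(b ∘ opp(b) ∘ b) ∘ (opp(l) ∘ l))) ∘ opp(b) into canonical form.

Push opp inside:  distribute opp over ∘ and collapse double opp
Collect:  opp(b) ∘ opp(l)

Answer: opp(b) ∘ opp(l)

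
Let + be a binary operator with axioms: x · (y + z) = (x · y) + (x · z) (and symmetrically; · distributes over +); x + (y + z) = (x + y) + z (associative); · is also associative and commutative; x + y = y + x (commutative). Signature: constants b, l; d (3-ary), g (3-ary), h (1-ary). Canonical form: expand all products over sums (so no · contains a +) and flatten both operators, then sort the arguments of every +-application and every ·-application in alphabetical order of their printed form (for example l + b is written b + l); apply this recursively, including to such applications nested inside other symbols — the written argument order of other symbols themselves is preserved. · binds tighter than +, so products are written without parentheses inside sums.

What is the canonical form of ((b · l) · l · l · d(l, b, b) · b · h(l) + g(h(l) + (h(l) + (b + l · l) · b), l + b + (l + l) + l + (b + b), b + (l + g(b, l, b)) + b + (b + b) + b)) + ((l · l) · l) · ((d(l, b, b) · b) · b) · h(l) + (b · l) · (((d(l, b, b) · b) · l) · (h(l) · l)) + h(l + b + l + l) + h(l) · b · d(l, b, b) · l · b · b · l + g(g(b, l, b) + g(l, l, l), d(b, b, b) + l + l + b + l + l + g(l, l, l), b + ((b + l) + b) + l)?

Distribute:  b · b · d(l, b, b) · h(l) · l · l · l + g(b · b + b · l · l + h(l) + h(l), b + b + b + l + l + l + l, b + b + b + b + b + g(b, l, b) + l) + b · b · d(l, b, b) · h(l) · l · l · l + b · b · d(l, b, b) · h(l) · l · l · l + h(b + l + l + l) + b · b · b · d(l, b, b) · h(l) · l · l + g(g(b, l, b) + g(l, l, l), b + d(b, b, b) + g(l, l, l) + l + l + l + l, b + b + b + l + l)
Sort:  b · b · b · d(l, b, b) · h(l) · l · l + b · b · d(l, b, b) · h(l) · l · l · l + b · b · d(l, b, b) · h(l) · l · l · l + b · b · d(l, b, b) · h(l) · l · l · l + g(b · b + b · l · l + h(l) + h(l), b + b + b + l + l + l + l, b + b + b + b + b + g(b, l, b) + l) + g(g(b, l, b) + g(l, l, l), b + d(b, b, b) + g(l, l, l) + l + l + l + l, b + b + b + l + l) + h(b + l + l + l)

Answer: b · b · b · d(l, b, b) · h(l) · l · l + b · b · d(l, b, b) · h(l) · l · l · l + b · b · d(l, b, b) · h(l) · l · l · l + b · b · d(l, b, b) · h(l) · l · l · l + g(b · b + b · l · l + h(l) + h(l), b + b + b + l + l + l + l, b + b + b + b + b + g(b, l, b) + l) + g(g(b, l, b) + g(l, l, l), b + d(b, b, b) + g(l, l, l) + l + l + l + l, b + b + b + l + l) + h(b + l + l + l)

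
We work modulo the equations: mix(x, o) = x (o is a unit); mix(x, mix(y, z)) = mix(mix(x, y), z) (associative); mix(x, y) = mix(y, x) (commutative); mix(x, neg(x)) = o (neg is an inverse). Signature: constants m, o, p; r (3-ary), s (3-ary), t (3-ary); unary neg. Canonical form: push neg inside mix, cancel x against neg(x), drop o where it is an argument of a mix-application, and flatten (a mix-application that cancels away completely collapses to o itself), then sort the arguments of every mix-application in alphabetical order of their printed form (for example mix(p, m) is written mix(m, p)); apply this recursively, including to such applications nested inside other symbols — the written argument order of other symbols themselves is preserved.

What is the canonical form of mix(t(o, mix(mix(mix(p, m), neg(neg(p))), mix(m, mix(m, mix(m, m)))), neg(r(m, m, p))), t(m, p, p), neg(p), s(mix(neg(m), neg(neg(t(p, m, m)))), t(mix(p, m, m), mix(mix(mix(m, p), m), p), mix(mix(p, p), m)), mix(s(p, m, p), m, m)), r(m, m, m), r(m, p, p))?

Answer: mix(neg(p), r(m, m, m), r(m, p, p), s(mix(neg(m), t(p, m, m)), t(mix(m, m, p), mix(m, m, p, p), mix(m, p, p)), mix(m, m, s(p, m, p))), t(m, p, p), t(o, mix(m, m, m, m, m, p, p), neg(r(m, m, p))))

Derivation:
Push neg inside:  distribute neg over mix and collapse double neg
Combine occurrences:  mix(t(o, mix(m, m, m, m, m, p, p), neg(r(m, m, p))), t(m, p, p), neg(p), s(mix(neg(m), t(p, m, m)), t(mix(m, m, p), mix(m, m, p, p), mix(m, p, p)), mix(m, m, s(p, m, p))), r(m, m, m), r(m, p, p))
Sort:  mix(neg(p), r(m, m, m), r(m, p, p), s(mix(neg(m), t(p, m, m)), t(mix(m, m, p), mix(m, m, p, p), mix(m, p, p)), mix(m, m, s(p, m, p))), t(m, p, p), t(o, mix(m, m, m, m, m, p, p), neg(r(m, m, p))))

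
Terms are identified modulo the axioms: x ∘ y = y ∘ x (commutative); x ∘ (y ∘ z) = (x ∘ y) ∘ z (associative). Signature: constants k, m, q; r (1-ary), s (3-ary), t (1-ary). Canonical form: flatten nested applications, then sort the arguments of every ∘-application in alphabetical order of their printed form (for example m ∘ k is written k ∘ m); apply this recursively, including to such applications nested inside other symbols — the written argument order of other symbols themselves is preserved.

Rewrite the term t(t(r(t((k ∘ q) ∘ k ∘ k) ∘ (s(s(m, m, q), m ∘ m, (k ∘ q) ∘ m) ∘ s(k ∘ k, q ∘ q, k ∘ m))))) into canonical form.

Descend into:  t((k ∘ q) ∘ k ∘ k) ∘ (s(s(m, m, q), m ∘ m, (k ∘ q) ∘ m) ∘ s(k ∘ k, q ∘ q, k ∘ m))
Flatten:  t((k ∘ q) ∘ k ∘ k) ∘ s(s(m, m, q), m ∘ m, (k ∘ q) ∘ m) ∘ s(k ∘ k, q ∘ q, k ∘ m)
Inside:  t((k ∘ q) ∘ k ∘ k)  →  t(k ∘ k ∘ k ∘ q)
Inside:  s(s(m, m, q), m ∘ m, (k ∘ q) ∘ m)  →  s(s(m, m, q), m ∘ m, k ∘ m ∘ q)
Order the arguments:  s(k ∘ k, q ∘ q, k ∘ m) ∘ s(s(m, m, q), m ∘ m, k ∘ m ∘ q) ∘ t(k ∘ k ∘ k ∘ q)
Put back:  t(t(r(s(k ∘ k, q ∘ q, k ∘ m) ∘ s(s(m, m, q), m ∘ m, k ∘ m ∘ q) ∘ t(k ∘ k ∘ k ∘ q))))

Answer: t(t(r(s(k ∘ k, q ∘ q, k ∘ m) ∘ s(s(m, m, q), m ∘ m, k ∘ m ∘ q) ∘ t(k ∘ k ∘ k ∘ q))))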